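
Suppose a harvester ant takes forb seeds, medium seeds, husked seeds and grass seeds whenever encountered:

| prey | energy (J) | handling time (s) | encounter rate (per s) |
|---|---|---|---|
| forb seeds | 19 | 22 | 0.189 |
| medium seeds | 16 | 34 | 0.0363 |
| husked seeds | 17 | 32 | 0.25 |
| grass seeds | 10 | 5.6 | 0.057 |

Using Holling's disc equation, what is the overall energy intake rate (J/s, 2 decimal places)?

0.61 J/s

R = (0.189×19 + 0.0363×16 + 0.25×17 + 0.057×10) / (1 + 0.189×22 + 0.0363×34 + 0.25×32 + 0.057×5.6) = 8.992/14.71 = 0.6112 J/s.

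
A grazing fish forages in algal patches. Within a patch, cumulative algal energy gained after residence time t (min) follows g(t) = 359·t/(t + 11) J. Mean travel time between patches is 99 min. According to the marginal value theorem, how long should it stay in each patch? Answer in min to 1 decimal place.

33.0 min

By the marginal value theorem, leave when the instantaneous gain rate g'(t) equals the habitat-wide average g(t)/(T + t).
g'(t) = 359·11/(t + 11)². Setting 359·11/(t+11)² = 359t/[(t+11)(99+t)] gives 11(99+t) = t(t+11), so t² = 11×99 = 1089.
t* = √1089 = 33 min.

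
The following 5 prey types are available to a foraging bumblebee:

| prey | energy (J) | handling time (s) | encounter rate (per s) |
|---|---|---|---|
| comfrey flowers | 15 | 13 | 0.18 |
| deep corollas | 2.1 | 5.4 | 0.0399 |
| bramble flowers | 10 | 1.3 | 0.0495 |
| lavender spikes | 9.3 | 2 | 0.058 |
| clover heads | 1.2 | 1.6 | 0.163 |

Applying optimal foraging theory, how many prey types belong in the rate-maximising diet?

Rank by E/h (J/s): bramble flowers 7.69, lavender spikes 4.65, comfrey flowers 1.15, clover heads 0.75, deep corollas 0.389. Include each in turn until the next type's E/h falls below the running intake rate.
Rate on top 1: 0.4651. lavender spikes: 4.65 > 0.4651 → include.
Rate on top 2: 0.8764. comfrey flowers: 1.15 > 0.8764 → include.
Rate on top 3: 1.061. clover heads: 0.75 < 1.061 → exclude; stop.
Optimal diet: bramble flowers, lavender spikes, comfrey flowers — 3 of 5 types.

3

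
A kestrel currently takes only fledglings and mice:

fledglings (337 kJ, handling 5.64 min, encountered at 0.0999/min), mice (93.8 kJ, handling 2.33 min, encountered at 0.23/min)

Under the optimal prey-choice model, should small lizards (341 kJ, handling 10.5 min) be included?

Yes

Intake rate on the current diet: R = (0.0999×337 + 0.23×93.8) / (1 + 0.0999×5.64 + 0.23×2.33) = 55.24/2.099 = 26.31 kJ/min.
small lizards: E/h = 341/10.5 = 32.48 kJ/min.
Since 32.48 > R, including small lizards increases the long-run rate.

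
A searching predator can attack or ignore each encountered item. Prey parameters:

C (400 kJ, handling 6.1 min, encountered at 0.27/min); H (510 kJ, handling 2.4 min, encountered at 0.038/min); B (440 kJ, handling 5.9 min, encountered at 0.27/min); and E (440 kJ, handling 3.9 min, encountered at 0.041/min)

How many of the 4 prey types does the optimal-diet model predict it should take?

Rank by E/h (kJ/min): H 212, E 113, B 74.6, C 65.6. Include each in turn until the next type's E/h falls below the running intake rate.
Rate on top 1: 17.76. E: 113 > 17.76 → include.
Rate on top 2: 29.91. B: 74.6 > 29.91 → include.
Rate on top 3: 54.93. C: 65.6 > 54.93 → include.
Optimal diet: H, E, B, C — 4 of 4 types.

4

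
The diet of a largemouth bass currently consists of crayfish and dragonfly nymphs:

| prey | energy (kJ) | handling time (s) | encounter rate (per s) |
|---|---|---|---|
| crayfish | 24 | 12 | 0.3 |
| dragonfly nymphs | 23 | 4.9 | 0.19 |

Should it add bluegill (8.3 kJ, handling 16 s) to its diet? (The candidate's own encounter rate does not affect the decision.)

No

On crayfish and dragonfly nymphs alone, R = ΣλE/(1+Σλh) = 11.57/5.531 = 2.092 kJ/s.
Profitability of bluegill: 8.3/16 = 0.5188 kJ/s.
Since 0.5188 < R, time spent handling bluegill is better spent searching.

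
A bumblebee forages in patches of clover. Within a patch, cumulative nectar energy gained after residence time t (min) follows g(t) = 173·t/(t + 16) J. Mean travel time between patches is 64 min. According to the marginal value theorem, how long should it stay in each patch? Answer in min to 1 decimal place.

32.0 min

By the marginal value theorem, leave when the instantaneous gain rate g'(t) equals the habitat-wide average g(t)/(T + t).
g'(t) = 173·16/(t + 16)². Setting 173·16/(t+16)² = 173t/[(t+16)(64+t)] gives 16(64+t) = t(t+16), so t² = 16×64 = 1024.
t* = √1024 = 32 min.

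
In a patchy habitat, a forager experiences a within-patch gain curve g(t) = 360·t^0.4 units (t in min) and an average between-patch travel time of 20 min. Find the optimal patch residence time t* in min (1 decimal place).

13.3 min

Maximise g(t)/(T+t): set derivative to zero → g'(t)(T+t) = g(t).
g'(t) = 0.4·360·t^-0.6. Setting 0.4·360·t^-0.6 = 360·t^0.4/(20+t) gives 0.4(20+t) = t, so 0.60·t = 0.4×20.
t* = 0.4×20/0.60 = 13.33 min.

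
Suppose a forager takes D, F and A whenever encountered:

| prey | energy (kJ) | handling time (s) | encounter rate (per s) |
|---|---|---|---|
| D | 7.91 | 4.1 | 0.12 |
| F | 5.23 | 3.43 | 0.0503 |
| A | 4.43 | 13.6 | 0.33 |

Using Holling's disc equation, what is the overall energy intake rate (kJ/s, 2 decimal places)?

R = Σλ_iE_i / (1 + Σλ_ih_i)
Numerator: 0.12×7.91 + 0.0503×5.23 + 0.33×4.43 = 2.674
Denominator: 1 + 0.12×4.1 + 0.0503×3.43 + 0.33×13.6 = 6.153
R = 2.674/6.153 = 0.4346 kJ/s

0.43 kJ/s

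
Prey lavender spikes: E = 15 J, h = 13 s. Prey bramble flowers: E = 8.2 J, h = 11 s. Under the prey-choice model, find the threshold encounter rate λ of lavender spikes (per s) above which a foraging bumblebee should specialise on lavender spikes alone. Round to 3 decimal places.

At the threshold, the rate on lavender spikes alone equals the profitability of bramble flowers: λ·15/(1 + λ·13) = 8.2/11 = 0.7455.
Rearranging, λ(15 − 0.7455×13) = 0.7455, so λ = 0.7455/5.309 = 0.1404 per s.

0.140 per s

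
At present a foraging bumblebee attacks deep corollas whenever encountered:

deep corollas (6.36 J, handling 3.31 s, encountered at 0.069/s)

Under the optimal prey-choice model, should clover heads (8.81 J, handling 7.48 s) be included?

Current rate: (0.069×6.36)/(1 + 0.069×3.31) = 0.3572 J/s.
Profitability of clover heads: 8.81/7.48 = 1.178 J/s.
Since 1.178 > R, including clover heads increases the long-run rate.

Yes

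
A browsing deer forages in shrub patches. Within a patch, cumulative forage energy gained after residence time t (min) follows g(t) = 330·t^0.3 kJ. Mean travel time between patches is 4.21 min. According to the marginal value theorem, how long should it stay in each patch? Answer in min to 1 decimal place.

Maximise g(t)/(T+t): set derivative to zero → g'(t)(T+t) = g(t).
g'(t) = 0.3·330·t^-0.7. Setting 0.3·330·t^-0.7 = 330·t^0.3/(4.21+t) gives 0.3(4.21+t) = t, so 0.70·t = 0.3×4.21.
t* = 0.3×4.21/0.70 = 1.804 min.

1.8 min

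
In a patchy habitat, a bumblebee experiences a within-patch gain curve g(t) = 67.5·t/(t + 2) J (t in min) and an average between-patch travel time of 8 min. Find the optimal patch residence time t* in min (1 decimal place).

Optimal t* satisfies g'(t*) = g(t*)/(T + t*).
g'(t) = 67.5·2/(t + 2)². Setting 67.5·2/(t+2)² = 67.5t/[(t+2)(8+t)] gives 2(8+t) = t(t+2), so t² = 2×8 = 16.
t* = √16 = 4 min.

4.0 min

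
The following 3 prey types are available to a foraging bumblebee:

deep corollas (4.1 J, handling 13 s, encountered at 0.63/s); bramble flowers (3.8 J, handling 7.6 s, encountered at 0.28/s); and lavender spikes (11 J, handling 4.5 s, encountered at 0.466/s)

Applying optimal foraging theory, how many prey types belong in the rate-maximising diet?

1

Rank by E/h (J/s): lavender spikes 2.44, bramble flowers 0.5, deep corollas 0.315. Include each in turn until the next type's E/h falls below the running intake rate.
Rate on top 1: 1.655. bramble flowers: 0.5 < 1.655 → exclude; stop.
Optimal diet: lavender spikes — 1 of 3 types.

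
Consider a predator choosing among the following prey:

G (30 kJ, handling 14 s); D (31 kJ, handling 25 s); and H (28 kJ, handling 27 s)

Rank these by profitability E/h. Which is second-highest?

D

In descending order of E/h:
G: 30/14 = 2.14 kJ/s
D: 31/25 = 1.24 kJ/s
H: 28/27 = 1.04 kJ/s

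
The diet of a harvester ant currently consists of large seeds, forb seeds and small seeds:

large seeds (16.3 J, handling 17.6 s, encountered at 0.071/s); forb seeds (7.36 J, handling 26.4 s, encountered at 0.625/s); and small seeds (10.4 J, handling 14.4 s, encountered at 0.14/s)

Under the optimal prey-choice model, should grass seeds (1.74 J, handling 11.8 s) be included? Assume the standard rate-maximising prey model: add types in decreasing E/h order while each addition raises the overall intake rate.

Current rate: (0.071×16.3 + 0.625×7.36 + 0.14×10.4)/(1 + 0.071×17.6 + 0.625×26.4 + 0.14×14.4) = 0.3474 J/s.
Profitability of grass seeds: 1.74/11.8 = 0.1475 J/s.
0.1475 < 0.3474, so adding grass seeds would lower the average — exclude it.

No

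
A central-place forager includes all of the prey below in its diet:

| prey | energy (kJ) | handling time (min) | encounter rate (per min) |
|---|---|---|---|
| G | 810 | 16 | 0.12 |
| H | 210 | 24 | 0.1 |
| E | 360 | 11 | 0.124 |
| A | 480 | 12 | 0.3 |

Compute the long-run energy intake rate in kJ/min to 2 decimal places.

29.84 kJ/min

R = (0.12×810 + 0.1×210 + 0.124×360 + 0.3×480) / (1 + 0.12×16 + 0.1×24 + 0.124×11 + 0.3×12) = 306.8/10.28 = 29.84 kJ/min.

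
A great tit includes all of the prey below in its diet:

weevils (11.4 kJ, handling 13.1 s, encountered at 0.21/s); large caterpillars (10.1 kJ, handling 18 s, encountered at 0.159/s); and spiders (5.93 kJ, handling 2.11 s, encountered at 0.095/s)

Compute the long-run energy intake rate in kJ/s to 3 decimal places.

R = (0.21×11.4 + 0.159×10.1 + 0.095×5.93) / (1 + 0.21×13.1 + 0.159×18 + 0.095×2.11) = 4.563/6.813 = 0.6697 kJ/s.

0.670 kJ/s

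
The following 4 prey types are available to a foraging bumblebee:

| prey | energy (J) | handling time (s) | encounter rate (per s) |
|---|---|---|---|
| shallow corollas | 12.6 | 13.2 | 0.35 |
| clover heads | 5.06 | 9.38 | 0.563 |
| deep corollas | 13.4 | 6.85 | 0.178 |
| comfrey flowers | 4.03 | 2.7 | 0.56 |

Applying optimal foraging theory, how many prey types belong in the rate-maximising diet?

Profitabilities (E/h, J/s): deep corollas 1.96, comfrey flowers 1.49, shallow corollas 0.955, clover heads 0.539. Add prey in this order while the next type's profitability exceeds the intake rate on those already taken.
Rate on top 1: 1.075. comfrey flowers: 1.49 > 1.075 → include.
Rate on top 2: 1.244. shallow corollas: 0.955 < 1.244 → exclude; stop.
Optimal diet: deep corollas, comfrey flowers — 2 of 4 types.

2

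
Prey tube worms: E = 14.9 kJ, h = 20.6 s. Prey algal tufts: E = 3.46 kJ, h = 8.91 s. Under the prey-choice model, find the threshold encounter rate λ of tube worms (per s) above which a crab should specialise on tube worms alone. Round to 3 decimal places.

0.056 per s

The zero-one rule: include algal tufts iff E₂/h₂ > λE₁/(1+λh₁). Equality gives the switch point.
λE₁h₂ = E₂ + λE₂h₁ ⇒ λ = E₂/(E₁h₂ − E₂h₁) = 3.46/(132.8 − 71.28) = 0.05628 per s.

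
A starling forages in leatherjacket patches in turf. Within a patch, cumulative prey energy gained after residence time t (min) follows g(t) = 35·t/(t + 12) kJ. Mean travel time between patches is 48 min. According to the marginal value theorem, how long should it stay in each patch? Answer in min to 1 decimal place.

Optimal t* satisfies g'(t*) = g(t*)/(T + t*).
g'(t) = 35·12/(t + 12)². Setting 35·12/(t+12)² = 35t/[(t+12)(48+t)] gives 12(48+t) = t(t+12), so t² = 12×48 = 576.
t* = √576 = 24 min.

24.0 min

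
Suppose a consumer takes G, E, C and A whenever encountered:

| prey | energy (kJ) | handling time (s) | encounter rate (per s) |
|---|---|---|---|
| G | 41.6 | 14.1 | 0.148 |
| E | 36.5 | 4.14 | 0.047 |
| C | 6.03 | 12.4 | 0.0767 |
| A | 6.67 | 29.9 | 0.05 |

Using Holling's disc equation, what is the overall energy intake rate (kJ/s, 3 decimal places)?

1.513 kJ/s

Energy encountered per unit search time: 0.148×41.6 + 0.047×36.5 + 0.0767×6.03 + 0.05×6.67 = 8.668 kJ/s.
Handling time per unit search time: 0.148×14.1 + 0.047×4.14 + 0.0767×12.4 + 0.05×29.9 = 4.727.
Rate = 8.668/(1 + 4.727) = 1.513 kJ/s.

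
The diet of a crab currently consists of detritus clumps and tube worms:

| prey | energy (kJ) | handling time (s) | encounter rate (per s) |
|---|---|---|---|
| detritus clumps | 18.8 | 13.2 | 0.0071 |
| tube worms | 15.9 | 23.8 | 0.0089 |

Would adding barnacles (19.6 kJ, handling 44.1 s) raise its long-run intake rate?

Intake rate on the current diet: R = (0.0071×18.8 + 0.0089×15.9) / (1 + 0.0071×13.2 + 0.0089×23.8) = 0.275/1.306 = 0.2106 kJ/s.
Profitability of barnacles: 19.6/44.1 = 0.4444 kJ/s.
Since 0.4444 > R, including barnacles increases the long-run rate.

Yes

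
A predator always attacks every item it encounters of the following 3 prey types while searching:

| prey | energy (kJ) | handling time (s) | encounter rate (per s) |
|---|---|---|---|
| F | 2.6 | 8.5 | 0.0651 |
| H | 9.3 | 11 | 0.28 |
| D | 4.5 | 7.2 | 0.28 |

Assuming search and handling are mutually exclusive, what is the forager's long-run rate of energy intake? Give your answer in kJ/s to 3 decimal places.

0.607 kJ/s

R = Σλ_iE_i / (1 + Σλ_ih_i)
Numerator: 0.0651×2.6 + 0.28×9.3 + 0.28×4.5 = 4.033
Denominator: 1 + 0.0651×8.5 + 0.28×11 + 0.28×7.2 = 6.649
R = 4.033/6.649 = 0.6066 kJ/s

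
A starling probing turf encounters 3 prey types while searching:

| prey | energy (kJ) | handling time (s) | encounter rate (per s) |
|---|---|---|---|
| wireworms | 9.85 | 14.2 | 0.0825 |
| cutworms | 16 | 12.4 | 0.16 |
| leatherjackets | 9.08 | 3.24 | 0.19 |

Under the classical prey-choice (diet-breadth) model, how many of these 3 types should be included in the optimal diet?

2

E/h in descending order: leatherjackets 2.8, cutworms 1.29, wireworms 0.694 kJ/s. The optimal diet is the largest prefix of this list for which every included type satisfies E_i/h_i > R on the types above it.
Rate on top 1: 1.068. cutworms: 1.29 > 1.068 → include.
Rate on top 2: 1.19. wireworms: 0.694 < 1.19 → exclude; stop.
Optimal diet: leatherjackets, cutworms — 2 of 3 types.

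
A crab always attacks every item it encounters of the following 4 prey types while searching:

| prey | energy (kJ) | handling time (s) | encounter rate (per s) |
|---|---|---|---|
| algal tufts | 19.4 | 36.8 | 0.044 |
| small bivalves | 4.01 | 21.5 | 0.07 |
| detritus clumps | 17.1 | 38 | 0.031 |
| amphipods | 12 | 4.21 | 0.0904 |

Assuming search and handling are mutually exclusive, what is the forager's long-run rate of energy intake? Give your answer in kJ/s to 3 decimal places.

R = Σλ_iE_i / (1 + Σλ_ih_i)
Numerator: 0.044×19.4 + 0.07×4.01 + 0.031×17.1 + 0.0904×12 = 2.749
Denominator: 1 + 0.044×36.8 + 0.07×21.5 + 0.031×38 + 0.0904×4.21 = 5.683
R = 2.749/5.683 = 0.4838 kJ/s

0.484 kJ/s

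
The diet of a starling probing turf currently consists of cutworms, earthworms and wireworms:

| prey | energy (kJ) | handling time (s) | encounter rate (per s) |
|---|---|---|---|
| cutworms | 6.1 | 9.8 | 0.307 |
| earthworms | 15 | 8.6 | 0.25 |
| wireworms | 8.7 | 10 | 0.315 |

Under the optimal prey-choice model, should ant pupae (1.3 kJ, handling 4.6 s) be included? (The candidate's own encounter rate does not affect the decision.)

No

On cutworms, earthworms and wireworms alone, R = ΣλE/(1+Σλh) = 8.363/9.309 = 0.8984 kJ/s.
ant pupae: E/h = 1.3/4.6 = 0.2826 kJ/s.
0.2826 < 0.8984, so adding ant pupae would lower the average — exclude it.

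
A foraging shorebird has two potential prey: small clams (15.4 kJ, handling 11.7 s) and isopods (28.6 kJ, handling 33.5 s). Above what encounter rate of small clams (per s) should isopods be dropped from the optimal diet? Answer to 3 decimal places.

0.158 per s

At the threshold, the rate on small clams alone equals the profitability of isopods: λ·15.4/(1 + λ·11.7) = 28.6/33.5 = 0.8537.
Rearranging, λ(15.4 − 0.8537×11.7) = 0.8537, so λ = 0.8537/5.411 = 0.1578 per s.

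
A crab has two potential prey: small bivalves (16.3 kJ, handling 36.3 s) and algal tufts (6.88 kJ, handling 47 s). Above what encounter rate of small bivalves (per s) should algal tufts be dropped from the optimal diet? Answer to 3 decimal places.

0.013 per s

At the threshold, the rate on small bivalves alone equals the profitability of algal tufts: λ·16.3/(1 + λ·36.3) = 6.88/47 = 0.1464.
Rearranging, λ(16.3 − 0.1464×36.3) = 0.1464, so λ = 0.1464/10.99 = 0.01332 per s.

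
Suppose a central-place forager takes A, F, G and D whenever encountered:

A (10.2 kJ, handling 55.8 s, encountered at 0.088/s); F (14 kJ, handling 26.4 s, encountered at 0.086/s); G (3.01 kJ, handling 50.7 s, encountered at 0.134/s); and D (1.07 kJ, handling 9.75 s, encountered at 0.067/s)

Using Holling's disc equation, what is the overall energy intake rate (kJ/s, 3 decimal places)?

R = (0.088×10.2 + 0.086×14 + 0.134×3.01 + 0.067×1.07) / (1 + 0.088×55.8 + 0.086×26.4 + 0.134×50.7 + 0.067×9.75) = 2.577/15.63 = 0.1649 kJ/s.

0.165 kJ/s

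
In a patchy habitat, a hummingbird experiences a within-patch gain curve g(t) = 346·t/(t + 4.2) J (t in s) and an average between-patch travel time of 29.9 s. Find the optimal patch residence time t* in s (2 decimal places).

By the marginal value theorem, leave when the instantaneous gain rate g'(t) equals the habitat-wide average g(t)/(T + t).
g'(t) = 346·4.2/(t + 4.2)². Setting 346·4.2/(t+4.2)² = 346t/[(t+4.2)(29.9+t)] gives 4.2(29.9+t) = t(t+4.2), so t² = 4.2×29.9 = 125.6.
t* = √125.6 = 11.21 s.

11.21 s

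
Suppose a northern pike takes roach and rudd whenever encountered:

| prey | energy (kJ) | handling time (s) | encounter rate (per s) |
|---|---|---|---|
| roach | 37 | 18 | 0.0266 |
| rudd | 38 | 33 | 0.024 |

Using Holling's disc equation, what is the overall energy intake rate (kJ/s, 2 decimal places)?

Energy encountered per unit search time: 0.0266×37 + 0.024×38 = 1.896 kJ/s.
Handling time per unit search time: 0.0266×18 + 0.024×33 = 1.271.
Rate = 1.896/(1 + 1.271) = 0.835 kJ/s.

0.84 kJ/s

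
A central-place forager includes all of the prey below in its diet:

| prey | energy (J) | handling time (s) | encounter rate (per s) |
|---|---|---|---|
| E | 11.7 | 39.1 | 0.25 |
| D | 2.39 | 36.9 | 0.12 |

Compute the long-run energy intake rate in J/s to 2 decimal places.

0.21 J/s

Energy encountered per unit search time: 0.25×11.7 + 0.12×2.39 = 3.212 J/s.
Handling time per unit search time: 0.25×39.1 + 0.12×36.9 = 14.2.
Rate = 3.212/(1 + 14.2) = 0.2113 J/s.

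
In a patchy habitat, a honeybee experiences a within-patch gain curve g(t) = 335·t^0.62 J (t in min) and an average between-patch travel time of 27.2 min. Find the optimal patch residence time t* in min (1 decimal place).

Optimal t* satisfies g'(t*) = g(t*)/(T + t*).
g'(t) = 0.62·335·t^-0.38. Setting 0.62·335·t^-0.38 = 335·t^0.62/(27.2+t) gives 0.62(27.2+t) = t, so 0.38·t = 0.62×27.2.
t* = 0.62×27.2/0.38 = 44.38 min.

44.4 min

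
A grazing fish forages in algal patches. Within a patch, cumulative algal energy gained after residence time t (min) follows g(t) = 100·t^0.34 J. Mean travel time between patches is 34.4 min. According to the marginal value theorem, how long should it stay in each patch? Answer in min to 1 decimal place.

By the marginal value theorem, leave when the instantaneous gain rate g'(t) equals the habitat-wide average g(t)/(T + t).
g'(t) = 0.34·100·t^-0.66. Setting 0.34·100·t^-0.66 = 100·t^0.34/(34.4+t) gives 0.34(34.4+t) = t, so 0.66·t = 0.34×34.4.
t* = 0.34×34.4/0.66 = 17.72 min.

17.7 min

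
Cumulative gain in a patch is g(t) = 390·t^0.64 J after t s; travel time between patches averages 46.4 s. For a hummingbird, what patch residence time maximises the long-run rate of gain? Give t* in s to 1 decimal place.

82.5 s

Maximise g(t)/(T+t): set derivative to zero → g'(t)(T+t) = g(t).
g'(t) = 0.64·390·t^-0.36. Setting 0.64·390·t^-0.36 = 390·t^0.64/(46.4+t) gives 0.64(46.4+t) = t, so 0.36·t = 0.64×46.4.
t* = 0.64×46.4/0.36 = 82.49 s.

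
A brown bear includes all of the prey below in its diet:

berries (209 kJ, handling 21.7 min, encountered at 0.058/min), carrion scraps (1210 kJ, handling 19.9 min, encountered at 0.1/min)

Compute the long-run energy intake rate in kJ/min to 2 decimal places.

Energy encountered per unit search time: 0.058×209 + 0.1×1210 = 133.1 kJ/min.
Handling time per unit search time: 0.058×21.7 + 0.1×19.9 = 3.249.
Rate = 133.1/(1 + 3.249) = 31.33 kJ/min.

31.33 kJ/min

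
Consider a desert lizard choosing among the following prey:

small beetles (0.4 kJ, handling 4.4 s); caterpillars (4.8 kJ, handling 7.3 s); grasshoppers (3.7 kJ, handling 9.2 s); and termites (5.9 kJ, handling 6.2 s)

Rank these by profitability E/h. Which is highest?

In descending order of E/h:
termites: 5.9/6.2 = 0.952 kJ/s
caterpillars: 4.8/7.3 = 0.658 kJ/s
grasshoppers: 3.7/9.2 = 0.402 kJ/s
small beetles: 0.4/4.4 = 0.0909 kJ/s

termites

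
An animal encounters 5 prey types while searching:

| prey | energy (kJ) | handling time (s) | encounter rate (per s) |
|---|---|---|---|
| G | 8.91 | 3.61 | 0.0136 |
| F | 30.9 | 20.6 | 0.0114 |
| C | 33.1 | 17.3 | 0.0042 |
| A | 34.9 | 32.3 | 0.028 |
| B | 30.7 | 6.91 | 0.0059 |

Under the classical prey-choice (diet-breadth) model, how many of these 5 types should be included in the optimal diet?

Rank by E/h (kJ/s): B 4.44, G 2.47, C 1.91, F 1.5, A 1.08. Include each in turn until the next type's E/h falls below the running intake rate.
Rate on top 1: 0.174. G: 2.47 > 0.174 → include.
Rate on top 2: 0.2774. C: 1.91 > 0.2774 → include.
Rate on top 3: 0.3796. F: 1.5 > 0.3796 → include.
Rate on top 4: 0.5679. A: 1.08 > 0.5679 → include.
Optimal diet: B, G, C, F, A — 5 of 5 types.

5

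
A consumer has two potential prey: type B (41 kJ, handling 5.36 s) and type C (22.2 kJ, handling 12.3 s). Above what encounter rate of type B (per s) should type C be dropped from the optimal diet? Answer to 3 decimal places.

The zero-one rule: include type C iff E₂/h₂ > λE₁/(1+λh₁). Equality gives the switch point.
λE₁h₂ = E₂ + λE₂h₁ ⇒ λ = E₂/(E₁h₂ − E₂h₁) = 22.2/(504.3 − 119) = 0.05762 per s.

0.058 per s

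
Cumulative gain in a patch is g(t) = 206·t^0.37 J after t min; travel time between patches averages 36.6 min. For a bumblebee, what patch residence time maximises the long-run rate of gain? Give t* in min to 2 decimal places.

21.50 min

Maximise g(t)/(T+t): set derivative to zero → g'(t)(T+t) = g(t).
g'(t) = 0.37·206·t^-0.63. Setting 0.37·206·t^-0.63 = 206·t^0.37/(36.6+t) gives 0.37(36.6+t) = t, so 0.63·t = 0.37×36.6.
t* = 0.37×36.6/0.63 = 21.5 min.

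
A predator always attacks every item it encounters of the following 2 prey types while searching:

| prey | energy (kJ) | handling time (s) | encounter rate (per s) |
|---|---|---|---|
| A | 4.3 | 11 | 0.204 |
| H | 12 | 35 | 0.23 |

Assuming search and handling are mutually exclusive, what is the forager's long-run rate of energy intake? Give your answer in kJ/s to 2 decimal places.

0.32 kJ/s

R = (0.204×4.3 + 0.23×12) / (1 + 0.204×11 + 0.23×35) = 3.637/11.29 = 0.322 kJ/s.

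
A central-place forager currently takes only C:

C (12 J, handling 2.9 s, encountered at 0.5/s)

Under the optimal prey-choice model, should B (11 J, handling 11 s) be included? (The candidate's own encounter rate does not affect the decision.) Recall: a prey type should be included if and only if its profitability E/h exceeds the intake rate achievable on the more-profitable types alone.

Current rate: (0.5×12)/(1 + 0.5×2.9) = 2.449 J/s.
Profitability of B: 11/11 = 1 J/s.
Since 1 < R, time spent handling B is better spent searching.

No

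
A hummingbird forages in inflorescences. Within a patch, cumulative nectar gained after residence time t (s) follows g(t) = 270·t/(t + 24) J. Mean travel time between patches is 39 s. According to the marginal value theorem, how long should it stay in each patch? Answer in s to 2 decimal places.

By the marginal value theorem, leave when the instantaneous gain rate g'(t) equals the habitat-wide average g(t)/(T + t).
g'(t) = 270·24/(t + 24)². Setting 270·24/(t+24)² = 270t/[(t+24)(39+t)] gives 24(39+t) = t(t+24), so t² = 24×39 = 936.
t* = √936 = 30.59 s.

30.59 s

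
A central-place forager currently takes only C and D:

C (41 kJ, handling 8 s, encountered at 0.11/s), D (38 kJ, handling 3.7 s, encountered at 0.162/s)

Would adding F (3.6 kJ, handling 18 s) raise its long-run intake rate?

On C and D alone, R = ΣλE/(1+Σλh) = 10.67/2.479 = 4.302 kJ/s.
F: E/h = 3.6/18 = 0.2 kJ/s.
0.2 < 4.302, so adding F would lower the average — exclude it.

No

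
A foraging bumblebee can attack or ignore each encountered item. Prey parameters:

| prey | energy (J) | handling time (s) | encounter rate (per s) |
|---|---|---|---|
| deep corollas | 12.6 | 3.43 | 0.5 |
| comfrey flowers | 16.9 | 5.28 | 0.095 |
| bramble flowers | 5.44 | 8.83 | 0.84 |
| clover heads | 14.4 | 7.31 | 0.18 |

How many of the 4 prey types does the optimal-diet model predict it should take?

2

E/h in descending order: deep corollas 3.67, comfrey flowers 3.2, clover heads 1.97, bramble flowers 0.616 J/s. The optimal diet is the largest prefix of this list for which every included type satisfies E_i/h_i > R on the types above it.
Rate on top 1: 2.32. comfrey flowers: 3.2 > 2.32 → include.
Rate on top 2: 2.458. clover heads: 1.97 < 2.458 → exclude; stop.
Optimal diet: deep corollas, comfrey flowers — 2 of 4 types.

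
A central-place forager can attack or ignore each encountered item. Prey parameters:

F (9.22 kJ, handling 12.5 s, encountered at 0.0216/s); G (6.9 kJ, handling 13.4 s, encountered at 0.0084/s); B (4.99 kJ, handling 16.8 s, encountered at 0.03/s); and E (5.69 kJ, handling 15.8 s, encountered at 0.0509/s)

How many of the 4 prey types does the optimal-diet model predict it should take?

4

E/h in descending order: F 0.738, G 0.515, E 0.36, B 0.297 kJ/s. The optimal diet is the largest prefix of this list for which every included type satisfies E_i/h_i > R on the types above it.
Rate on top 1: 0.1568. G: 0.515 > 0.1568 → include.
Rate on top 2: 0.186. E: 0.36 > 0.186 → include.
Rate on top 3: 0.25. B: 0.297 > 0.25 → include.
Optimal diet: F, G, E, B — 4 of 4 types.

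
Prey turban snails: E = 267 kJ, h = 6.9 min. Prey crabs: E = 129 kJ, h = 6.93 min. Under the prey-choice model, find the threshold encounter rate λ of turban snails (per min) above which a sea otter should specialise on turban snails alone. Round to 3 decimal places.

Drop crabs once their profitability E₂/h₂ falls below the rate achievable on turban snails alone: E₂/h₂ = λE₁/(1 + λh₁).
Solve for λ: λE₁h₂ = E₂(1 + λh₁) → λ(E₁h₂ − E₂h₁) = E₂ → λ = E₂/(E₁h₂ − E₂h₁).
λ = 129/(267×6.93 − 129×6.9) = 129/960.2 = 0.1343 per min.

0.134 per min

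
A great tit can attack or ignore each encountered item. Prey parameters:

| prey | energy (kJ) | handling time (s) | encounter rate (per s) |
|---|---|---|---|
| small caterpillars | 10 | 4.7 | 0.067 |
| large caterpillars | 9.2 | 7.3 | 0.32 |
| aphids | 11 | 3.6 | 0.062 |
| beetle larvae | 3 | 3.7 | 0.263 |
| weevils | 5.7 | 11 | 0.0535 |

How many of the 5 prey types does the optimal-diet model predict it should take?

3

Profitabilities (E/h, kJ/s): aphids 3.06, small caterpillars 2.13, large caterpillars 1.26, beetle larvae 0.811, weevils 0.518. Add prey in this order while the next type's profitability exceeds the intake rate on those already taken.
Rate on top 1: 0.5576. small caterpillars: 2.13 > 0.5576 → include.
Rate on top 2: 0.879. large caterpillars: 1.26 > 0.879 → include.
Rate on top 3: 1.109. beetle larvae: 0.811 < 1.109 → exclude; stop.
Optimal diet: aphids, small caterpillars, large caterpillars — 3 of 5 types.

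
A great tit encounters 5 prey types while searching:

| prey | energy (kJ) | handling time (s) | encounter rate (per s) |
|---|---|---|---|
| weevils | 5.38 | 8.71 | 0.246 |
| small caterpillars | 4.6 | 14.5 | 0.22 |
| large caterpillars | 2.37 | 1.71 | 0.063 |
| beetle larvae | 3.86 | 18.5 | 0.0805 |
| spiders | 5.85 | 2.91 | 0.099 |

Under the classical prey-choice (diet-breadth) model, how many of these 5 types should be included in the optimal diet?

3

Rank by E/h (kJ/s): spiders 2.01, large caterpillars 1.39, weevils 0.618, small caterpillars 0.317, beetle larvae 0.209. Include each in turn until the next type's E/h falls below the running intake rate.
Rate on top 1: 0.4496. large caterpillars: 1.39 > 0.4496 → include.
Rate on top 2: 0.5219. weevils: 0.618 > 0.5219 → include.
Rate on top 3: 0.5799. small caterpillars: 0.317 < 0.5799 → exclude; stop.
Optimal diet: spiders, large caterpillars, weevils — 3 of 5 types.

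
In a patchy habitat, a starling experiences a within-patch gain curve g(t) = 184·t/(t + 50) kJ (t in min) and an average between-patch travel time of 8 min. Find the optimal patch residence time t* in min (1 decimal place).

By the marginal value theorem, leave when the instantaneous gain rate g'(t) equals the habitat-wide average g(t)/(T + t).
g'(t) = 184·50/(t + 50)². Setting 184·50/(t+50)² = 184t/[(t+50)(8+t)] gives 50(8+t) = t(t+50), so t² = 50×8 = 400.
t* = √400 = 20 min.

20.0 min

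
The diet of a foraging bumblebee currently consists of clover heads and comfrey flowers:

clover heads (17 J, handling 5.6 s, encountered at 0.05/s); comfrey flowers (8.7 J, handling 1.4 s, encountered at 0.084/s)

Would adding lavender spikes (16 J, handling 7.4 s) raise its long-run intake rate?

Intake rate on the current diet: R = (0.05×17 + 0.084×8.7) / (1 + 0.05×5.6 + 0.084×1.4) = 1.581/1.398 = 1.131 J/s.
Profitability of lavender spikes: 16/7.4 = 2.162 J/s.
Since 2.162 > R, including lavender spikes increases the long-run rate.

Yes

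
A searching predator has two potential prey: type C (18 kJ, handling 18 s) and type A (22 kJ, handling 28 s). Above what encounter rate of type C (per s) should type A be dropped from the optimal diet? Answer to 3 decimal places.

0.204 per s

The zero-one rule: include type A iff E₂/h₂ > λE₁/(1+λh₁). Equality gives the switch point.
λE₁h₂ = E₂ + λE₂h₁ ⇒ λ = E₂/(E₁h₂ − E₂h₁) = 22/(504 − 396) = 0.2037 per s.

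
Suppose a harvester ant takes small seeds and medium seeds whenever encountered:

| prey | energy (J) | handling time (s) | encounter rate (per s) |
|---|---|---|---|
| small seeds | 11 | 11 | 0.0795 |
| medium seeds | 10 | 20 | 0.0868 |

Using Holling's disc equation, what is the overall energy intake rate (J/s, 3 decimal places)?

Energy encountered per unit search time: 0.0795×11 + 0.0868×10 = 1.743 J/s.
Handling time per unit search time: 0.0795×11 + 0.0868×20 = 2.611.
Rate = 1.743/(1 + 2.611) = 0.4826 J/s.

0.483 J/s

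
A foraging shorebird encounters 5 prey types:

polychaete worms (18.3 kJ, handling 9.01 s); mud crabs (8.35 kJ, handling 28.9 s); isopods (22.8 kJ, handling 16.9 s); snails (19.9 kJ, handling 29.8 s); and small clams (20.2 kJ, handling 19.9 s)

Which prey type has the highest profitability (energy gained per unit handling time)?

In descending order of E/h:
polychaete worms: 18.3/9.01 = 2.03 kJ/s
isopods: 22.8/16.9 = 1.35 kJ/s
small clams: 20.2/19.9 = 1.02 kJ/s
snails: 19.9/29.8 = 0.668 kJ/s
mud crabs: 8.35/28.9 = 0.289 kJ/s

polychaete worms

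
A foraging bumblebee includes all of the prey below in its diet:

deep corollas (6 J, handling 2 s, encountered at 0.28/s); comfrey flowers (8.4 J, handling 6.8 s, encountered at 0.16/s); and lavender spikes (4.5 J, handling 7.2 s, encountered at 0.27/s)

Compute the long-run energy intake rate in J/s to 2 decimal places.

0.92 J/s

Energy encountered per unit search time: 0.28×6 + 0.16×8.4 + 0.27×4.5 = 4.239 J/s.
Handling time per unit search time: 0.28×2 + 0.16×6.8 + 0.27×7.2 = 3.592.
Rate = 4.239/(1 + 3.592) = 0.9231 J/s.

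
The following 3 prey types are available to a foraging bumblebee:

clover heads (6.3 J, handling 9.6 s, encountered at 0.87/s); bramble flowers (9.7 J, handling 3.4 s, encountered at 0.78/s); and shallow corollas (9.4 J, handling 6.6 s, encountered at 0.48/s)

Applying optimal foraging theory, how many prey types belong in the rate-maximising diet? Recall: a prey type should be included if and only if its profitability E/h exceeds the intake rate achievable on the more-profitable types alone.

E/h in descending order: bramble flowers 2.85, shallow corollas 1.42, clover heads 0.656 J/s. The optimal diet is the largest prefix of this list for which every included type satisfies E_i/h_i > R on the types above it.
Rate on top 1: 2.072. shallow corollas: 1.42 < 2.072 → exclude; stop.
Optimal diet: bramble flowers — 1 of 3 types.

1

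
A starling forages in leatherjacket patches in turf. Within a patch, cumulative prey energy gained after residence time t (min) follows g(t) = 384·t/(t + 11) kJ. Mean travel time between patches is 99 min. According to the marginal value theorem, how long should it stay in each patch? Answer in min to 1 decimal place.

Maximise g(t)/(T+t): set derivative to zero → g'(t)(T+t) = g(t).
g'(t) = 384·11/(t + 11)². Setting 384·11/(t+11)² = 384t/[(t+11)(99+t)] gives 11(99+t) = t(t+11), so t² = 11×99 = 1089.
t* = √1089 = 33 min.

33.0 min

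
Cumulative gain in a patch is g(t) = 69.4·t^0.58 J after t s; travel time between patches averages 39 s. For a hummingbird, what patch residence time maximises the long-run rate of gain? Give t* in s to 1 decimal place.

53.9 s

By the marginal value theorem, leave when the instantaneous gain rate g'(t) equals the habitat-wide average g(t)/(T + t).
g'(t) = 0.58·69.4·t^-0.42. Setting 0.58·69.4·t^-0.42 = 69.4·t^0.58/(39+t) gives 0.58(39+t) = t, so 0.42·t = 0.58×39.
t* = 0.58×39/0.42 = 53.86 s.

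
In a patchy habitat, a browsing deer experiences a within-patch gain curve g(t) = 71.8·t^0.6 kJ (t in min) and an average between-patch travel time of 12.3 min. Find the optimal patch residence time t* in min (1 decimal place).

18.4 min

Maximise g(t)/(T+t): set derivative to zero → g'(t)(T+t) = g(t).
g'(t) = 0.6·71.8·t^-0.4. Setting 0.6·71.8·t^-0.4 = 71.8·t^0.6/(12.3+t) gives 0.6(12.3+t) = t, so 0.40·t = 0.6×12.3.
t* = 0.6×12.3/0.40 = 18.45 min.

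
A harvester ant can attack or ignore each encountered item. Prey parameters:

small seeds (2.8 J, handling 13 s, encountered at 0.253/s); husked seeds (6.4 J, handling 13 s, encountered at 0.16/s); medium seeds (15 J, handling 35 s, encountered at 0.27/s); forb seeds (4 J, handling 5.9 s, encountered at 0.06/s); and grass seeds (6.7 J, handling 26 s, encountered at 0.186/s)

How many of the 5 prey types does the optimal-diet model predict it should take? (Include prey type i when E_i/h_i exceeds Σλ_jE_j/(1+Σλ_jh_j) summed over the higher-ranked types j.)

Rank by E/h (J/s): forb seeds 0.678, husked seeds 0.492, medium seeds 0.429, grass seeds 0.258, small seeds 0.215. Include each in turn until the next type's E/h falls below the running intake rate.
Rate on top 1: 0.1773. husked seeds: 0.492 > 0.1773 → include.
Rate on top 2: 0.3681. medium seeds: 0.429 > 0.3681 → include.
Rate on top 3: 0.4124. grass seeds: 0.258 < 0.4124 → exclude; stop.
Optimal diet: forb seeds, husked seeds, medium seeds — 3 of 5 types.

3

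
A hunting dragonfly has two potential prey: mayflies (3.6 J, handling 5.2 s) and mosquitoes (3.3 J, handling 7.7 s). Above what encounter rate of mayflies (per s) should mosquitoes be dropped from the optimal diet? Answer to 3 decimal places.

The zero-one rule: include mosquitoes iff E₂/h₂ > λE₁/(1+λh₁). Equality gives the switch point.
λE₁h₂ = E₂ + λE₂h₁ ⇒ λ = E₂/(E₁h₂ − E₂h₁) = 3.3/(27.72 − 17.16) = 0.3125 per s.

0.312 per s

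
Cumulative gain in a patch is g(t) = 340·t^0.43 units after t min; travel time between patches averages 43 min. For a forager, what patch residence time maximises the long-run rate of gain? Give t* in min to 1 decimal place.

32.4 min

By the marginal value theorem, leave when the instantaneous gain rate g'(t) equals the habitat-wide average g(t)/(T + t).
g'(t) = 0.43·340·t^-0.57. Setting 0.43·340·t^-0.57 = 340·t^0.43/(43+t) gives 0.43(43+t) = t, so 0.57·t = 0.43×43.
t* = 0.43×43/0.57 = 32.44 min.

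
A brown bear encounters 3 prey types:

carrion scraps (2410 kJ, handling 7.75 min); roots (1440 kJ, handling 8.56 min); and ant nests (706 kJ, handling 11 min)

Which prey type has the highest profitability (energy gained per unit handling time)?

In descending order of E/h:
carrion scraps: 2410/7.75 = 311 kJ/min
roots: 1440/8.56 = 168 kJ/min
ant nests: 706/11 = 64.2 kJ/min

carrion scraps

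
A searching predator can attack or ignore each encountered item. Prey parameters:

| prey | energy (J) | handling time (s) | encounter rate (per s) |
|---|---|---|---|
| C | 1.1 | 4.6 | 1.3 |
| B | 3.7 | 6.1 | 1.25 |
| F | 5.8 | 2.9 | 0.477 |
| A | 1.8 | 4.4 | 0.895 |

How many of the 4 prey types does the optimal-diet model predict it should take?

E/h in descending order: F 2, B 0.607, A 0.409, C 0.239 J/s. The optimal diet is the largest prefix of this list for which every included type satisfies E_i/h_i > R on the types above it.
Rate on top 1: 1.161. B: 0.607 < 1.161 → exclude; stop.
Optimal diet: F — 1 of 4 types.

1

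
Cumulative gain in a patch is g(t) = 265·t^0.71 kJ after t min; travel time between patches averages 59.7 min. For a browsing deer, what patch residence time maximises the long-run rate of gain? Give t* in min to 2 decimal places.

146.16 min

By the marginal value theorem, leave when the instantaneous gain rate g'(t) equals the habitat-wide average g(t)/(T + t).
g'(t) = 0.71·265·t^-0.29. Setting 0.71·265·t^-0.29 = 265·t^0.71/(59.7+t) gives 0.71(59.7+t) = t, so 0.29·t = 0.71×59.7.
t* = 0.71×59.7/0.29 = 146.2 min.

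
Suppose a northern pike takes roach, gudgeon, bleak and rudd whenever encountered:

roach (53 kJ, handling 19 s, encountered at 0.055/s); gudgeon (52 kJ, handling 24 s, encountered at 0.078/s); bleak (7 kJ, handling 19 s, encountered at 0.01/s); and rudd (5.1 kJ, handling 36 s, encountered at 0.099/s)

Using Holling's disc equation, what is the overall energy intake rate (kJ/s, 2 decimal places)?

R = Σλ_iE_i / (1 + Σλ_ih_i)
Numerator: 0.055×53 + 0.078×52 + 0.01×7 + 0.099×5.1 = 7.546
Denominator: 1 + 0.055×19 + 0.078×24 + 0.01×19 + 0.099×36 = 7.671
R = 7.546/7.671 = 0.9837 kJ/s

0.98 kJ/s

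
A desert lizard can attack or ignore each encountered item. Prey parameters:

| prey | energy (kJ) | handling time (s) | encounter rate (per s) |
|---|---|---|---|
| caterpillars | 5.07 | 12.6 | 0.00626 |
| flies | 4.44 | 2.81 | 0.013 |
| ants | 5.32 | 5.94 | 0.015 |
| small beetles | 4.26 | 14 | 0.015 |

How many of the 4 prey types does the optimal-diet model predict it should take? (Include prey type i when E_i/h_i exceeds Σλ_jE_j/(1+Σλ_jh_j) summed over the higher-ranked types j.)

4

Rank by E/h (kJ/s): flies 1.58, ants 0.896, caterpillars 0.402, small beetles 0.304. Include each in turn until the next type's E/h falls below the running intake rate.
Rate on top 1: 0.05569. ants: 0.896 > 0.05569 → include.
Rate on top 2: 0.1222. caterpillars: 0.402 > 0.1222 → include.
Rate on top 3: 0.1405. small beetles: 0.304 > 0.1405 → include.
Optimal diet: flies, ants, caterpillars, small beetles — 4 of 4 types.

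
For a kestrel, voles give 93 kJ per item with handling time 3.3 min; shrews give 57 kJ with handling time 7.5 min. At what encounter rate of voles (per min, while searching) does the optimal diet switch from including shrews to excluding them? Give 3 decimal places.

The zero-one rule: include shrews iff E₂/h₂ > λE₁/(1+λh₁). Equality gives the switch point.
λE₁h₂ = E₂ + λE₂h₁ ⇒ λ = E₂/(E₁h₂ − E₂h₁) = 57/(697.5 − 188.1) = 0.1119 per min.

0.112 per min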